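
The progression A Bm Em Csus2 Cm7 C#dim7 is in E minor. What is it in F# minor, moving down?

B C#m F#m Dsus2 Dm7 D#dim7

E minor down to F# minor is a minor seventh; each chord root moves by that interval while the quality stays the same.
A: root A down a minor seventh → B, giving B.
Bm: root B down a minor seventh → C#, giving C#m.
Em: root E down a minor seventh → F#, giving F#m.
Csus2: root C down a minor seventh → D, giving Dsus2.
Cm7: root C down a minor seventh → D, giving Dm7.
C#dim7: root C# down a minor seventh → D#, giving D#dim7.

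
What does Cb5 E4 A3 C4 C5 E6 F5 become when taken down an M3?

Abb4 C4 F3 Ab3 Ab4 C6 Db5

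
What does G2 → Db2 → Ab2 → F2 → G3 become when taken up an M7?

G2 becomes F#3
Db2 becomes C3
Ab2 becomes G3
F2 becomes E3
G3 becomes F#4

F#3 C3 G3 E3 F#4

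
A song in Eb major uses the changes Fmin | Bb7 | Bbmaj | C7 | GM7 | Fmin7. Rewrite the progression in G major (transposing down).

Eb major down to G major is a minor sixth; each chord root moves by that interval while the quality stays the same.
Fmin: root F down a minor sixth → A, giving Amin.
Bb7: root Bb down a minor sixth → D, giving D7.
Bbmaj: root Bb down a minor sixth → D, giving Dmaj.
C7: root C down a minor sixth → E, giving E7.
GM7: root G down a minor sixth → B, giving BM7.
Fmin7: root F down a minor sixth → A, giving Amin7.

Amin D7 Dmaj E7 BM7 Amin7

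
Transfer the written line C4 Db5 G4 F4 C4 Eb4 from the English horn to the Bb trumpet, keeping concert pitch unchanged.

G3 Ab4 D4 C4 G3 Bb3

First find concert pitch: the English horn sounds a perfect fifth below written, so C4 Db5 G4 F4 C4 Eb4 sounds F3 Gb4 C4 Bb3 F3 Ab3.
Then write for Bb trumpet: it sounds a major second below written, so the part must be a major second above concert.
F3 → G3
Gb4 → Ab4
C4 → D4
Bb3 → C4
F3 → G3
Ab3 → Bb3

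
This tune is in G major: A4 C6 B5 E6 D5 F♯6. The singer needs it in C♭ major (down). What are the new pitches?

From G down to C♭ is an augmented fifth; apply that to each pitch.
A4 gives Db4
C6 gives Fb5
B5 gives Eb5
E6 gives Ab5
D5 gives Gb4
F#6 gives Bb5

Db4 Fb5 Eb5 Ab5 Gb4 Bb5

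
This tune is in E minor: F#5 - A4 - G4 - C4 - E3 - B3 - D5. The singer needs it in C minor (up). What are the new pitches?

E minor to C minor up is a minor sixth, so every note moves up by that interval.
F#5 → D6
A4 → F5
G4 → Eb5
C4 → Ab4
E3 → C4
B3 → G4
D5 → Bb5

D6 F5 Eb5 Ab4 C4 G4 Bb5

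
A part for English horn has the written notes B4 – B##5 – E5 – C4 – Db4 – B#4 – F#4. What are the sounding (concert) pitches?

The English horn sounds a perfect fifth below written, so transpose each written note down a perfect fifth.
B4 becomes E4
B##5 becomes E##5
E5 becomes A4
C4 becomes F3
Db4 becomes Gb3
B#4 becomes E#4
F#4 becomes B3

E4 E##5 A4 F3 Gb3 E#4 B3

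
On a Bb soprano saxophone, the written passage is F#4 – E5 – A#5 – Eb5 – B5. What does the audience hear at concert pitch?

E4 D5 G#5 Db5 A5

The Bb soprano saxophone sounds a major second below written, so transpose each written note down a major second.
F#4 → E4
E5 → D5
A#5 → G#5
Eb5 → Db5
B5 → A5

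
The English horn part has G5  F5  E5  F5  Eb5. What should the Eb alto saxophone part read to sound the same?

First find concert pitch: the English horn sounds a perfect fifth below written, so G5 F5 E5 F5 Eb5 sounds C5 Bb4 A4 Bb4 Ab4.
Then write for Eb alto saxophone: it sounds a major sixth below written, so the part must be a major sixth above concert.
C5 → A5
Bb4 → G5
A4 → F#5
Bb4 → G5
Ab4 → F5

A5 G5 F#5 G5 F5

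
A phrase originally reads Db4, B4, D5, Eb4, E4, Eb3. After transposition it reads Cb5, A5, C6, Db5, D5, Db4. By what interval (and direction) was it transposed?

From Db4 to Cb5 is 7 letter names — a seventh of some quality.
Db4 to Cb5 is 10 semitones, which makes it a minor seventh; the second version is higher, so the direction is up.
Checking another pair — Eb3 → Db4 — gives the same interval.

up a minor seventh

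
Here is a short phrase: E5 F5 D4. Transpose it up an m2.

F5 Gb5 Eb4

E5 up a minor second is F5.
F5 up a minor second is Gb5.
D4: a second up reaches E, and 1 semitone makes it Eb4.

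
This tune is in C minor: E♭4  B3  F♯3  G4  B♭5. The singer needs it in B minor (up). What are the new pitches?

From C up to B is a major seventh; apply that to each pitch.
Eb4 → D5
B3 → A#4
F#3 → E#4
G4 → F#5
Bb5 → A6

D5 A#4 E#4 F#5 A6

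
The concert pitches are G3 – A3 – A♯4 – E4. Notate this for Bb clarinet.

A3 B3 B#4 F#4

Written C4 sounds as Bb3 on the Bb clarinet, so concert pitches are written a major second up.
G3 gives A3
A3 gives B3
A#4 gives B#4
E4 gives F#4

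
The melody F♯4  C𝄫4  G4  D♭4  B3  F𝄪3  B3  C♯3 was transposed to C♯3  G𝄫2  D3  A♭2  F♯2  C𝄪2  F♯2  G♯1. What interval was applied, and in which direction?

From F#4 to C#3 is 11 letter names — an eleventh of some quality.
C#3 to F#4 is 17 semitones, which makes it a perfect eleventh; the second version is lower, so the direction is down.
Checking another pair — C#3 → G#1 — gives the same interval.

down a perfect eleventh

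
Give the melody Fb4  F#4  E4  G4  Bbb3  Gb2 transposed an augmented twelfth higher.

C6 C##6 B#5 D#6 F5 D4

Fb4: a twelfth up reaches C, and 20 semitones makes it C6.
F#4 up an augmented twelfth is C##6.
E4 up an augmented twelfth is B#5.
An augmented twelfth up from G4 gives D#6.
Bbb3: a twelfth up reaches F, and 20 semitones makes it F5.
An augmented twelfth up from Gb2 gives D4.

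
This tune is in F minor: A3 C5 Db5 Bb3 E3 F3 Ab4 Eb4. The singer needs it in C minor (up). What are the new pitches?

From F up to C is a perfect fifth; apply that to each pitch.
A3 gives E4
C5 gives G5
Db5 gives Ab5
Bb3 gives F4
E3 gives B3
F3 gives C4
Ab4 gives Eb5
Eb4 gives Bb4

E4 G5 Ab5 F4 B3 C4 Eb5 Bb4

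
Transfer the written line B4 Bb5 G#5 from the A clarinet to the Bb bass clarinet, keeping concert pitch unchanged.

A#5 A6 F##6

First find concert pitch: the A clarinet sounds a minor third below written, so B4 Bb5 G#5 sounds G#4 G5 E#5.
Then write for Bb bass clarinet: it sounds a major ninth below written, so the part must be a major ninth above concert.
G#4 → A#5
G5 → A6
E#5 → F##6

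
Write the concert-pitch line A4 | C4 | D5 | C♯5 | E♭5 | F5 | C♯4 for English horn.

Written C4 sounds as F3 on the English horn, so concert pitches are written a perfect fifth up.
A4 becomes E5
C4 becomes G4
D5 becomes A5
C#5 becomes G#5
Eb5 becomes Bb5
F5 becomes C6
C#4 becomes G#4

E5 G4 A5 G#5 Bb5 C6 G#4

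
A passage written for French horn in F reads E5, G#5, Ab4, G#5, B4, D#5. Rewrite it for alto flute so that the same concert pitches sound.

D5 F#5 Gb4 F#5 A4 C#5

First find concert pitch: the French horn in F sounds a perfect fifth below written, so E5 G#5 Ab4 G#5 B4 D#5 sounds A4 C#5 Db4 C#5 E4 G#4.
Then write for alto flute: it sounds a perfect fourth below written, so the part must be a perfect fourth above concert.
A4 → D5
C#5 → F#5
Db4 → Gb4
C#5 → F#5
E4 → A4
G#4 → C#5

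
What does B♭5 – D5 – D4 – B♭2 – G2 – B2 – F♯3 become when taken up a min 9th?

Cb7 Eb6 Eb5 Cb4 Ab3 C4 G4

A minor ninth up from Bb5 gives Cb7.
A minor ninth up from D5 gives Eb6.
D4 up a minor ninth is Eb5.
A minor ninth up from Bb2 gives Cb4.
G2 up a minor ninth is Ab3.
B2: a ninth up reaches C, and 13 semitones makes it C4.
F#3 up a minor ninth is G4.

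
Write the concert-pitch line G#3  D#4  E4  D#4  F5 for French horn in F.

D#4 A#4 B4 A#4 C6

The French horn in F sounds a perfect fifth below written, so the written part must be a perfect fifth above concert — transpose each note up.
G#3 -> D#4
D#4 -> A#4
E4 -> B4
D#4 -> A#4
F5 -> C6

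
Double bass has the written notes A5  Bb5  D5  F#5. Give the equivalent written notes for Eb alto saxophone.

First find concert pitch: the double bass sounds a perfect octave below written, so A5 Bb5 D5 F#5 sounds A4 Bb4 D4 F#4.
Then write for Eb alto saxophone: it sounds a major sixth below written, so the part must be a major sixth above concert.
A4 → F#5
Bb4 → G5
D4 → B4
F#4 → D#5

F#5 G5 B4 D#5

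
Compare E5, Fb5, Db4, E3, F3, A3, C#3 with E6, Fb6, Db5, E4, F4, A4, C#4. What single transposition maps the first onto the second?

up a perfect octave

Take the first pair: E5 → E6. E to E spans 8 letter names, so the interval is some kind of octave.
E5 to E6 is 12 semitones, which makes it a perfect octave; the second version is higher, so the direction is up.
Checking another pair — C#3 → C#4 — gives the same interval.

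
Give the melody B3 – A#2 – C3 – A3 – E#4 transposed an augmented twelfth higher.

F##5 E##4 G#4 E#5 B##5

An augmented twelfth up from B3 gives F##5.
A#2 up an augmented twelfth is E##4.
C3 up an augmented twelfth is G#4.
A3 up an augmented twelfth is E#5.
E#4 up an augmented twelfth is B##5.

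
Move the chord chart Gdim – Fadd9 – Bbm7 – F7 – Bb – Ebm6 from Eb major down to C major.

Edim Dadd9 Gm7 D7 G Cm6

Eb major down to C major is a minor third; each chord root moves by that interval while the quality stays the same.
Gdim: root G down a minor third → E, giving Edim.
Fadd9: root F down a minor third → D, giving Dadd9.
Bbm7: root Bb down a minor third → G, giving Gm7.
F7: root F down a minor third → D, giving D7.
Bb: root Bb down a minor third → G, giving G.
Ebm6: root Eb down a minor third → C, giving Cm6.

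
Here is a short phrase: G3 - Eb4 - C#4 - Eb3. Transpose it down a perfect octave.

G2 Eb3 C#3 Eb2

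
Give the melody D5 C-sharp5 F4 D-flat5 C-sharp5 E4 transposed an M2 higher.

E5 D#5 G4 Eb5 D#5 F#4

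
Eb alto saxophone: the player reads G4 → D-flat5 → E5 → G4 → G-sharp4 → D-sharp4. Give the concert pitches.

The Eb alto saxophone sounds a major sixth below written, so transpose each written note down a major sixth.
G4 becomes Bb3
Db5 becomes Fb4
E5 becomes G4
G4 becomes Bb3
G#4 becomes B3
D#4 becomes F#3

Bb3 Fb4 G4 Bb3 B3 F#3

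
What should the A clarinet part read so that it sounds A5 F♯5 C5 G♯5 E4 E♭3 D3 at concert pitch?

The A clarinet sounds a minor third below written, so the written part must be a minor third above concert — transpose each note up.
A5 to C6
F#5 to A5
C5 to Eb5
G#5 to B5
E4 to G4
Eb3 to Gb3
D3 to F3

C6 A5 Eb5 B5 G4 Gb3 F3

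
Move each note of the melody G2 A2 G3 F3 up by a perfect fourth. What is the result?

G2: a fourth up reaches C, and 5 semitones makes it C3.
A2 up a perfect fourth is D3.
G3 up a perfect fourth is C4.
A perfect fourth up from F3 gives Bb3.

C3 D3 C4 Bb3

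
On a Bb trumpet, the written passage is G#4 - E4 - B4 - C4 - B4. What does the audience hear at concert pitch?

The Bb trumpet sounds a major second below written, so transpose each written note down a major second.
G#4 → F#4
E4 → D4
B4 → A4
C4 → Bb3
B4 → A4

F#4 D4 A4 Bb3 A4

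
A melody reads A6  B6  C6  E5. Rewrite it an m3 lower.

A6 -> F#6
B6 -> G#6
C6 -> A5
E5 -> C#5

F#6 G#6 A5 C#5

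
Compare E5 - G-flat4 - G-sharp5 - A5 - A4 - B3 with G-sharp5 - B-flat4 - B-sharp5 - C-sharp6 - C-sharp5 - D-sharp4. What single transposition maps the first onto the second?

up a major third

From E5 to G#5 is 3 letter names — a third of some quality.
E5 to G#5 is 4 semitones, which makes it a major third; the second version is higher, so the direction is up.
Checking another pair — B3 → D#4 — gives the same interval.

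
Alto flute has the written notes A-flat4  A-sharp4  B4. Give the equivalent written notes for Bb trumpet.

First find concert pitch: the alto flute sounds a perfect fourth below written, so A-flat4 A-sharp4 B4 sounds Eb4 E#4 F#4.
Then write for Bb trumpet: it sounds a major second below written, so the part must be a major second above concert.
Eb4 → F4
E#4 → F##4
F#4 → G#4

F4 F##4 G#4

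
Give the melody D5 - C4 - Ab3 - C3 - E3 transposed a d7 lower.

D5: a seventh down reaches E, and 9 semitones makes it E#4.
C4: a seventh down reaches D, and 9 semitones makes it D#3.
Ab3: a seventh down reaches B, and 9 semitones makes it B2.
C3 down a diminished seventh is D#2.
E3 down a diminished seventh is F##2.

E#4 D#3 B2 D#2 F##2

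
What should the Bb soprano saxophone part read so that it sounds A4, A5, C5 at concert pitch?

B4 B5 D5

The Bb soprano saxophone sounds a major second below written, so the written part must be a major second above concert — transpose each note up.
A4 becomes B4
A5 becomes B5
C5 becomes D5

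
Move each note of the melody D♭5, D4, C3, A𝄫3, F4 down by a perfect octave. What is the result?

Db4 D3 C2 Abb2 F3

Db5: an octave down reaches D, and 12 semitones makes it Db4.
D4: an octave down reaches D, and 12 semitones makes it D3.
C3 down a perfect octave is C2.
A perfect octave down from Abb3 gives Abb2.
F4: an octave down reaches F, and 12 semitones makes it F3.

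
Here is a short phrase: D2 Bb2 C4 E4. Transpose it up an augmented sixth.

B#2 G#3 A#4 C##5

D2 up an augmented sixth is B#2.
Bb2: a sixth up reaches G, and 10 semitones makes it G#3.
C4: a sixth up reaches A, and 10 semitones makes it A#4.
An augmented sixth up from E4 gives C##5.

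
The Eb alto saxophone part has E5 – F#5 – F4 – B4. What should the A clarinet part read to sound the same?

Bb4 C5 Cb4 F4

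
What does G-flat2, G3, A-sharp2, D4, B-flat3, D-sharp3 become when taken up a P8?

Gb3 G4 A#3 D5 Bb4 D#4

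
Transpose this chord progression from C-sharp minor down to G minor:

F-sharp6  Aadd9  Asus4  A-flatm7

C6 Ebadd9 Ebsus4 Ebbm7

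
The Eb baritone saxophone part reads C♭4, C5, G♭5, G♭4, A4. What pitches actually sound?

Ebb2 Eb3 Bbb3 Bbb2 C3

Written C4 on the Eb baritone saxophone sounds as Eb2, a major thirteenth lower; apply that shift to every note.
Cb4 to Ebb2
C5 to Eb3
Gb5 to Bbb3
Gb4 to Bbb2
A4 to C3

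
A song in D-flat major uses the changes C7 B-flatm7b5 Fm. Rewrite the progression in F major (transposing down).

E7 Dm7b5 Am

D-flat major down to F major is a minor sixth; each chord root moves by that interval while the quality stays the same.
C7: root C down a minor sixth → E, giving E7.
B-flatm7b5: root B-flat down a minor sixth → D, giving Dm7b5.
Fm: root F down a minor sixth → A, giving Am.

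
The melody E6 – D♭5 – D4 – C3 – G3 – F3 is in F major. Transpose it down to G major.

F#5 Eb4 E3 D2 A2 G2

From F down to G is a minor seventh; apply that to each pitch.
E6 -> F#5
Db5 -> Eb4
D4 -> E3
C3 -> D2
G3 -> A2
F3 -> G2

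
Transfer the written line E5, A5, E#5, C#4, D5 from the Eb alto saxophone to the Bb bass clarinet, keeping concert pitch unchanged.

A5 D6 A#5 F#4 G5

First find concert pitch: the Eb alto saxophone sounds a major sixth below written, so E5 A5 E#5 C#4 D5 sounds G4 C5 G#4 E3 F4.
Then write for Bb bass clarinet: it sounds a major ninth below written, so the part must be a major ninth above concert.
G4 → A5
C5 → D6
G#4 → A#5
E3 → F#4
F4 → G5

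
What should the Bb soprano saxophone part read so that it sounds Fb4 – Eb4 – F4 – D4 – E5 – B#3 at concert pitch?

Gb4 F4 G4 E4 F#5 C##4

The Bb soprano saxophone sounds a major second below written, so the written part must be a major second above concert — transpose each note up.
Fb4 -> Gb4
Eb4 -> F4
F4 -> G4
D4 -> E4
E5 -> F#5
B#3 -> C##4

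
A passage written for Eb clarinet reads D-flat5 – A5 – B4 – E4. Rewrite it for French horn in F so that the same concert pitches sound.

Cb6 G6 A5 D5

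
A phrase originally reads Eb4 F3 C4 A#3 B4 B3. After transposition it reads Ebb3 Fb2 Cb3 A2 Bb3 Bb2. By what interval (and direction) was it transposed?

Take the first pair: Eb4 → Ebb3. E to E spans 8 letter names, so the interval is some kind of octave.
Ebb3 to Eb4 is 13 semitones, which makes it an augmented octave; the second version is lower, so the direction is down.
Checking another pair — B3 → Bb2 — gives the same interval.

down an augmented octave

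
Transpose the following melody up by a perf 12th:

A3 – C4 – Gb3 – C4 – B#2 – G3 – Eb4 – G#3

E5 G5 Db5 G5 F##4 D5 Bb5 D#5

A3: a twelfth up reaches E, and 19 semitones makes it E5.
C4 up a perfect twelfth is G5.
Gb3: a twelfth up reaches D, and 19 semitones makes it Db5.
C4: a twelfth up reaches G, and 19 semitones makes it G5.
A perfect twelfth up from B#2 gives F##4.
G3: a twelfth up reaches D, and 19 semitones makes it D5.
Eb4: a twelfth up reaches B, and 19 semitones makes it Bb5.
G#3: a twelfth up reaches D, and 19 semitones makes it D#5.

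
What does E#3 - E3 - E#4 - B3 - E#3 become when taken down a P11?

B#1 B1 B#2 F#2 B#1

A perfect eleventh down from E#3 gives B#1.
A perfect eleventh down from E3 gives B1.
E#4: an eleventh down reaches B, and 17 semitones makes it B#2.
A perfect eleventh down from B3 gives F#2.
E#3 down a perfect eleventh is B#1.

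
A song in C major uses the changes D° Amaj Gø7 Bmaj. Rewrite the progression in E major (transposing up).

F#° C#maj Bø7 D#maj

C major up to E major is a major third; each chord root moves by that interval while the quality stays the same.
D°: root D up a major third → F#, giving F#°.
Amaj: root A up a major third → C#, giving C#maj.
Gø7: root G up a major third → B, giving Bø7.
Bmaj: root B up a major third → D#, giving D#maj.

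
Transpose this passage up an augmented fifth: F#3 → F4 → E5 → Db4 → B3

C##4 C#5 B#5 A4 F##4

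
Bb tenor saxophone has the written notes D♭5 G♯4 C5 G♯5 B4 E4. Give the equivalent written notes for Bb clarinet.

Db4 G#3 C4 G#4 B3 E3

First find concert pitch: the Bb tenor saxophone sounds a major ninth below written, so D♭5 G♯4 C5 G♯5 B4 E4 sounds Cb4 F#3 Bb3 F#4 A3 D3.
Then write for Bb clarinet: it sounds a major second below written, so the part must be a major second above concert.
Cb4 → Db4
F#3 → G#3
Bb3 → C4
F#4 → G#4
A3 → B3
D3 → E3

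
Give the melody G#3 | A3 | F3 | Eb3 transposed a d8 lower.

G##2 A#2 F#2 E2

G#3 -> G##2
A3 -> A#2
F3 -> F#2
Eb3 -> E2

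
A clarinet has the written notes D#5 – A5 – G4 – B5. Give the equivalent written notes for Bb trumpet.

C##5 G#5 F#4 A#5

First find concert pitch: the A clarinet sounds a minor third below written, so D#5 A5 G4 B5 sounds B#4 F#5 E4 G#5.
Then write for Bb trumpet: it sounds a major second below written, so the part must be a major second above concert.
B#4 → C##5
F#5 → G#5
E4 → F#4
G#5 → A#5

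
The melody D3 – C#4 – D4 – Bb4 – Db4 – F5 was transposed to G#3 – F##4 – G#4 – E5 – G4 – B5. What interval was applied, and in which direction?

From D3 to G#3 is 4 letter names — a fourth of some quality.
D3 to G#3 is 6 semitones, which makes it an augmented fourth; the second version is higher, so the direction is up.
Checking another pair — F5 → B5 — gives the same interval.

up an augmented fourth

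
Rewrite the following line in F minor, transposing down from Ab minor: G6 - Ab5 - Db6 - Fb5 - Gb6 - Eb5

E6 F5 Bb5 Db5 Eb6 C5

Ab minor to F minor down is a minor third, so every note moves down by that interval.
G6 becomes E6
Ab5 becomes F5
Db6 becomes Bb5
Fb5 becomes Db5
Gb6 becomes Eb6
Eb5 becomes C5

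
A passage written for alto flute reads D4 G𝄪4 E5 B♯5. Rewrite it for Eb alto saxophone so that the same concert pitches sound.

F#4 B##4 G#5 D##6

First find concert pitch: the alto flute sounds a perfect fourth below written, so D4 G𝄪4 E5 B♯5 sounds A3 D##4 B4 F##5.
Then write for Eb alto saxophone: it sounds a major sixth below written, so the part must be a major sixth above concert.
A3 → F#4
D##4 → B##4
B4 → G#5
F##5 → D##6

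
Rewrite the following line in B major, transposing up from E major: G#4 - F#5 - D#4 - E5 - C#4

D#5 C#6 A#4 B5 G#4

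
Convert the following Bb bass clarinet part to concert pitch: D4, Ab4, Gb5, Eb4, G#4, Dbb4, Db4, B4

C3 Gb3 Fb4 Db3 F#3 Cbb3 Cb3 A3

Written C4 on the Bb bass clarinet sounds as Bb2, a major ninth lower; apply that shift to every note.
D4 becomes C3
Ab4 becomes Gb3
Gb5 becomes Fb4
Eb4 becomes Db3
G#4 becomes F#3
Dbb4 becomes Cbb3
Db4 becomes Cb3
B4 becomes A3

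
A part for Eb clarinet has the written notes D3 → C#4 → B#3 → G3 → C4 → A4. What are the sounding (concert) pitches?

The Eb clarinet sounds a minor third above written, so transpose each written note up a minor third.
D3 gives F3
C#4 gives E4
B#3 gives D#4
G3 gives Bb3
C4 gives Eb4
A4 gives C5

F3 E4 D#4 Bb3 Eb4 C5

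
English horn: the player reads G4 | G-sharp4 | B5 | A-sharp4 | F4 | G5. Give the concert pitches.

C4 C#4 E5 D#4 Bb3 C5

The English horn sounds a perfect fifth below written, so transpose each written note down a perfect fifth.
G4 → C4
G#4 → C#4
B5 → E5
A#4 → D#4
F4 → Bb3
G5 → C5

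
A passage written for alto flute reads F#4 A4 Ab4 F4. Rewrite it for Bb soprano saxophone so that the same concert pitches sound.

D#4 F#4 F4 D4

First find concert pitch: the alto flute sounds a perfect fourth below written, so F#4 A4 Ab4 F4 sounds C#4 E4 Eb4 C4.
Then write for Bb soprano saxophone: it sounds a major second below written, so the part must be a major second above concert.
C#4 → D#4
E4 → F#4
Eb4 → F4
C4 → D4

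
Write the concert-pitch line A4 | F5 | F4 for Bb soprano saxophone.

The Bb soprano saxophone sounds a major second below written, so the written part must be a major second above concert — transpose each note up.
A4 to B4
F5 to G5
F4 to G4

B4 G5 G4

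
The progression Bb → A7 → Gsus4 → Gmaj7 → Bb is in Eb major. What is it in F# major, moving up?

C# B#7 A#sus4 A#maj7 C#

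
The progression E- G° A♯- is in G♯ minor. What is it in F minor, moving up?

G♯ minor up to F minor is a diminished seventh; each chord root moves by that interval while the quality stays the same.
E-: root E up a diminished seventh → Db, giving Db-.
G°: root G up a diminished seventh → Fb, giving Fb°.
A♯-: root A♯ up a diminished seventh → G, giving G-.

Db- Fb° G-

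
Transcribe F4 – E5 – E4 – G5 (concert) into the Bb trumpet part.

G4 F#5 F#4 A5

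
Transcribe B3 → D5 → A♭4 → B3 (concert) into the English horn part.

F#4 A5 Eb5 F#4

Written C4 sounds as F3 on the English horn, so concert pitches are written a perfect fifth up.
B3 gives F#4
D5 gives A5
Ab4 gives Eb5
B3 gives F#4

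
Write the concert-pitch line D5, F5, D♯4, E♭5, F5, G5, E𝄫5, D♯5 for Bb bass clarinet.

E6 G6 E#5 F6 G6 A6 Fb6 E#6

Written C4 sounds as Bb2 on the Bb bass clarinet, so concert pitches are written a major ninth up.
D5 → E6
F5 → G6
D#4 → E#5
Eb5 → F6
F5 → G6
G5 → A6
Ebb5 → Fb6
D#5 → E#6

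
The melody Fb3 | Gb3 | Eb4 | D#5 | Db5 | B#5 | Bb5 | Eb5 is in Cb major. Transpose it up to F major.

Bb3 C4 A4 G##5 G5 E##6 E6 A5

From Cb up to F is an augmented fourth; apply that to each pitch.
Fb3 → Bb3
Gb3 → C4
Eb4 → A4
D#5 → G##5
Db5 → G5
B#5 → E##6
Bb5 → E6
Eb5 → A5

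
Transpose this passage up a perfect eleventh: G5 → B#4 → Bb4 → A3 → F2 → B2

C7 E#6 Eb6 D5 Bb3 E4

G5 becomes C7
B#4 becomes E#6
Bb4 becomes Eb6
A3 becomes D5
F2 becomes Bb3
B2 becomes E4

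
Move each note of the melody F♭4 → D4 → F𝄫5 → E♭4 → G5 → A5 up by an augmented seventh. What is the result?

An augmented seventh up from Fb4 gives E5.
An augmented seventh up from D4 gives C##5.
Fbb5 up an augmented seventh is Eb6.
An augmented seventh up from Eb4 gives D#5.
G5 up an augmented seventh is F##6.
A5 up an augmented seventh is G##6.

E5 C##5 Eb6 D#5 F##6 G##6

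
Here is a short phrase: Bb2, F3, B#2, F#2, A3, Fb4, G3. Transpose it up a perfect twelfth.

Bb2 to F4
F3 to C5
B#2 to F##4
F#2 to C#4
A3 to E5
Fb4 to Cb6
G3 to D5

F4 C5 F##4 C#4 E5 Cb6 D5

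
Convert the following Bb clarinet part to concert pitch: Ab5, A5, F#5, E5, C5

Gb5 G5 E5 D5 Bb4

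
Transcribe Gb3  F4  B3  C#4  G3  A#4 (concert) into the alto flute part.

The alto flute sounds a perfect fourth below written, so the written part must be a perfect fourth above concert — transpose each note up.
Gb3 gives Cb4
F4 gives Bb4
B3 gives E4
C#4 gives F#4
G3 gives C4
A#4 gives D#5

Cb4 Bb4 E4 F#4 C4 D#5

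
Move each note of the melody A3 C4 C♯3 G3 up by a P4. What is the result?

A3 to D4
C4 to F4
C#3 to F#3
G3 to C4

D4 F4 F#3 C4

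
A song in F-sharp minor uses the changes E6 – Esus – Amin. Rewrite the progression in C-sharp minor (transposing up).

B6 Bsus Emin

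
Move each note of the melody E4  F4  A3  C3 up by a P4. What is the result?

A4 Bb4 D4 F3

E4 to A4
F4 to Bb4
A3 to D4
C3 to F3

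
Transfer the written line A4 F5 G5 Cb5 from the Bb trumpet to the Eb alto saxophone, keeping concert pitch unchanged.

First find concert pitch: the Bb trumpet sounds a major second below written, so A4 F5 G5 Cb5 sounds G4 Eb5 F5 Bbb4.
Then write for Eb alto saxophone: it sounds a major sixth below written, so the part must be a major sixth above concert.
G4 → E5
Eb5 → C6
F5 → D6
Bbb4 → Gb5

E5 C6 D6 Gb5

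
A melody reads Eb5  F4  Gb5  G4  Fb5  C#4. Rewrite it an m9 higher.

Eb5 becomes Fb6
F4 becomes Gb5
Gb5 becomes Abb6
G4 becomes Ab5
Fb5 becomes Gbb6
C#4 becomes D5

Fb6 Gb5 Abb6 Ab5 Gbb6 D5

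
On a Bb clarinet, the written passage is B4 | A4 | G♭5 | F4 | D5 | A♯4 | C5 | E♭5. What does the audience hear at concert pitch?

Written C4 on the Bb clarinet sounds as Bb3, a major second lower; apply that shift to every note.
B4 becomes A4
A4 becomes G4
Gb5 becomes Fb5
F4 becomes Eb4
D5 becomes C5
A#4 becomes G#4
C5 becomes Bb4
Eb5 becomes Db5

A4 G4 Fb5 Eb4 C5 G#4 Bb4 Db5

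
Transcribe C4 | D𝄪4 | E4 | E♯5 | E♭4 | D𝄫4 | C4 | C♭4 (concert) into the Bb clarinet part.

Written C4 sounds as Bb3 on the Bb clarinet, so concert pitches are written a major second up.
C4 → D4
D##4 → E##4
E4 → F#4
E#5 → F##5
Eb4 → F4
Dbb4 → Ebb4
C4 → D4
Cb4 → Db4

D4 E##4 F#4 F##5 F4 Ebb4 D4 Db4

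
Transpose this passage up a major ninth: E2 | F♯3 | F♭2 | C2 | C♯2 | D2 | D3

F#3 G#4 Gb3 D3 D#3 E3 E4

E2 → F#3
F#3 → G#4
Fb2 → Gb3
C2 → D3
C#2 → D#3
D2 → E3
D3 → E4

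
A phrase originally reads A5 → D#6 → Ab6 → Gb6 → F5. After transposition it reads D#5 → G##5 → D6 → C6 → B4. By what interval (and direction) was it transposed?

From A5 to D#5 is 5 letter names — a fifth of some quality.
D#5 to A5 is 6 semitones, which makes it a diminished fifth; the second version is lower, so the direction is down.
Checking another pair — F5 → B4 — gives the same interval.

down a diminished fifth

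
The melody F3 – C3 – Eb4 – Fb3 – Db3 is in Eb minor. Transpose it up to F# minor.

G#3 D#3 F#4 G3 E3

Eb minor to F# minor up is an augmented second, so every note moves up by that interval.
F3 to G#3
C3 to D#3
Eb4 to F#4
Fb3 to G3
Db3 to E3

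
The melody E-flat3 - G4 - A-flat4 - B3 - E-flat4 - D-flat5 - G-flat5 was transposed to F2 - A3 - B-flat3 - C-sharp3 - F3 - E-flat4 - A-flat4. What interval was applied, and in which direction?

down a minor seventh

Take the first pair: Eb3 → F2. E to F spans 7 letter names, so the interval is some kind of seventh.
F2 to Eb3 is 10 semitones, which makes it a minor seventh; the second version is lower, so the direction is down.
Checking another pair — Gb5 → Ab4 — gives the same interval.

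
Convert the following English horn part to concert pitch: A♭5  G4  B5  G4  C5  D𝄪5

Db5 C4 E5 C4 F4 G##4

Written C4 on the English horn sounds as F3, a perfect fifth lower; apply that shift to every note.
Ab5 -> Db5
G4 -> C4
B5 -> E5
G4 -> C4
C5 -> F4
D##5 -> G##4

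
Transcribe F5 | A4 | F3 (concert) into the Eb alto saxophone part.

The Eb alto saxophone sounds a major sixth below written, so the written part must be a major sixth above concert — transpose each note up.
F5 → D6
A4 → F#5
F3 → D4

D6 F#5 D4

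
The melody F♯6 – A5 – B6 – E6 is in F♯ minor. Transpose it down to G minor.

From F♯ down to G is a major seventh; apply that to each pitch.
F#6 gives G5
A5 gives Bb4
B6 gives C6
E6 gives F5

G5 Bb4 C6 F5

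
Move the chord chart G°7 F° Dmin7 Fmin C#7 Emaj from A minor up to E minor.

D°7 C° Amin7 Cmin G#7 Bmaj

A minor up to E minor is a perfect fifth; each chord root moves by that interval while the quality stays the same.
G°7: root G up a perfect fifth → D, giving D°7.
F°: root F up a perfect fifth → C, giving C°.
Dmin7: root D up a perfect fifth → A, giving Amin7.
Fmin: root F up a perfect fifth → C, giving Cmin.
C#7: root C# up a perfect fifth → G#, giving G#7.
Emaj: root E up a perfect fifth → B, giving Bmaj.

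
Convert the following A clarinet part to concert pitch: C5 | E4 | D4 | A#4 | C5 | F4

A4 C#4 B3 F##4 A4 D4

The A clarinet sounds a minor third below written, so transpose each written note down a minor third.
C5 → A4
E4 → C#4
D4 → B3
A#4 → F##4
C5 → A4
F4 → D4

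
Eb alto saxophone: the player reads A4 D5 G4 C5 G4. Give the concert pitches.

The Eb alto saxophone sounds a major sixth below written, so transpose each written note down a major sixth.
A4 → C4
D5 → F4
G4 → Bb3
C5 → Eb4
G4 → Bb3

C4 F4 Bb3 Eb4 Bb3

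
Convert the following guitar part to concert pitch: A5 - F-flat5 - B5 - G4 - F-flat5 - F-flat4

A4 Fb4 B4 G3 Fb4 Fb3

Written C4 on the guitar sounds as C3, a perfect octave lower; apply that shift to every note.
A5 to A4
Fb5 to Fb4
B5 to B4
G4 to G3
Fb5 to Fb4
Fb4 to Fb3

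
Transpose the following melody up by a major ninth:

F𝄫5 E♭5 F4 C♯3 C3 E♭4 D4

Gbb6 F6 G5 D#4 D4 F5 E5

Fbb5 up a major ninth is Gbb6.
Eb5 up a major ninth is F6.
A major ninth up from F4 gives G5.
C#3 up a major ninth is D#4.
C3: a ninth up reaches D, and 14 semitones makes it D4.
Eb4 up a major ninth is F5.
D4: a ninth up reaches E, and 14 semitones makes it E5.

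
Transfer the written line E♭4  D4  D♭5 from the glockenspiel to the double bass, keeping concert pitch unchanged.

First find concert pitch: the glockenspiel sounds a perfect fifteenth above written, so E♭4 D4 D♭5 sounds Eb6 D6 Db7.
Then write for double bass: it sounds a perfect octave below written, so the part must be a perfect octave above concert.
Eb6 → Eb7
D6 → D7
Db7 → Db8

Eb7 D7 Db8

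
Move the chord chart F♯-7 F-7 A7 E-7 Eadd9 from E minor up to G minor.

E minor up to G minor is a minor third; each chord root moves by that interval while the quality stays the same.
F♯-7: root F♯ up a minor third → A, giving A-7.
F-7: root F up a minor third → Ab, giving Ab-7.
A7: root A up a minor third → C, giving C7.
E-7: root E up a minor third → G, giving G-7.
Eadd9: root E up a minor third → G, giving Gadd9.

A-7 Ab-7 C7 G-7 Gadd9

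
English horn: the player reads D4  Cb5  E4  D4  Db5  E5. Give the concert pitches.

Written C4 on the English horn sounds as F3, a perfect fifth lower; apply that shift to every note.
D4 becomes G3
Cb5 becomes Fb4
E4 becomes A3
D4 becomes G3
Db5 becomes Gb4
E5 becomes A4

G3 Fb4 A3 G3 Gb4 A4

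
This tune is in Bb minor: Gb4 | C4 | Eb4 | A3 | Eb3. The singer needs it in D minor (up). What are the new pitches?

From Bb up to D is a major third; apply that to each pitch.
Gb4 to Bb4
C4 to E4
Eb4 to G4
A3 to C#4
Eb3 to G3

Bb4 E4 G4 C#4 G3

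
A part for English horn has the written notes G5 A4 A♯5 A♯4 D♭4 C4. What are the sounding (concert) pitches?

C5 D4 D#5 D#4 Gb3 F3

The English horn sounds a perfect fifth below written, so transpose each written note down a perfect fifth.
G5 becomes C5
A4 becomes D4
A#5 becomes D#5
A#4 becomes D#4
Db4 becomes Gb3
C4 becomes F3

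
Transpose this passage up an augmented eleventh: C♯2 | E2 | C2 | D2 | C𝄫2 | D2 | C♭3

C#2 up an augmented eleventh is F##3.
E2: an eleventh up reaches A, and 18 semitones makes it A#3.
C2: an eleventh up reaches F, and 18 semitones makes it F#3.
D2 up an augmented eleventh is G#3.
An augmented eleventh up from Cbb2 gives Fb3.
An augmented eleventh up from D2 gives G#3.
An augmented eleventh up from Cb3 gives F4.

F##3 A#3 F#3 G#3 Fb3 G#3 F4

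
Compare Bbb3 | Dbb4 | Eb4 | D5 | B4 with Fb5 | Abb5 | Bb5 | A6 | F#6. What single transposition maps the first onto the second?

up a perfect twelfth

From Bbb3 to Fb5 is 12 letter names — a twelfth of some quality.
Bbb3 to Fb5 is 19 semitones, which makes it a perfect twelfth; the second version is higher, so the direction is up.
Checking another pair — B4 → F#6 — gives the same interval.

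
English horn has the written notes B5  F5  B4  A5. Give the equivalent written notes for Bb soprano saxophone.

First find concert pitch: the English horn sounds a perfect fifth below written, so B5 F5 B4 A5 sounds E5 Bb4 E4 D5.
Then write for Bb soprano saxophone: it sounds a major second below written, so the part must be a major second above concert.
E5 → F#5
Bb4 → C5
E4 → F#4
D5 → E5

F#5 C5 F#4 E5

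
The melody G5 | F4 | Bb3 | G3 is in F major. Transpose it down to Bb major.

C5 Bb3 Eb3 C3

From F down to Bb is a perfect fifth; apply that to each pitch.
G5 -> C5
F4 -> Bb3
Bb3 -> Eb3
G3 -> C3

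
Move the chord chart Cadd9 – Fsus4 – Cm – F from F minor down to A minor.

Eadd9 Asus4 Em A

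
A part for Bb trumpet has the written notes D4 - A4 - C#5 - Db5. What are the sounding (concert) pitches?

Written C4 on the Bb trumpet sounds as Bb3, a major second lower; apply that shift to every note.
D4 → C4
A4 → G4
C#5 → B4
Db5 → Cb5

C4 G4 B4 Cb5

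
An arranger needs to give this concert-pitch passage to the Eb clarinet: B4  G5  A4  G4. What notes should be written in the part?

The Eb clarinet sounds a minor third above written, so the written part must be a minor third below concert — transpose each note down.
B4 → G#4
G5 → E5
A4 → F#4
G4 → E4

G#4 E5 F#4 E4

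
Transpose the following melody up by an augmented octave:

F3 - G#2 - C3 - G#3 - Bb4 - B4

F3 up an augmented octave is F#4.
G#2 up an augmented octave is G##3.
C3 up an augmented octave is C#4.
An augmented octave up from G#3 gives G##4.
Bb4 up an augmented octave is B5.
B4: an octave up reaches B, and 13 semitones makes it B#5.

F#4 G##3 C#4 G##4 B5 B#5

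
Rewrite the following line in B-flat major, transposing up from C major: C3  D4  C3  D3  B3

Bb3 C5 Bb3 C4 A4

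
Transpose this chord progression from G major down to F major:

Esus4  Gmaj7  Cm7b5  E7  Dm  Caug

G major down to F major is a major second; each chord root moves by that interval while the quality stays the same.
Esus4: root E down a major second → D, giving Dsus4.
Gmaj7: root G down a major second → F, giving Fmaj7.
Cm7b5: root C down a major second → Bb, giving Bbm7b5.
E7: root E down a major second → D, giving D7.
Dm: root D down a major second → C, giving Cm.
Caug: root C down a major second → Bb, giving Bbaug.

Dsus4 Fmaj7 Bbm7b5 D7 Cm Bbaug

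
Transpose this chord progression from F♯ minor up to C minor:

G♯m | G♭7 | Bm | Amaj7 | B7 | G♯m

Dm Dbb7 Fm Ebmaj7 F7 Dm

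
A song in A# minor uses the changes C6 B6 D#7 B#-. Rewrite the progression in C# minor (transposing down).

A# minor down to C# minor is a major sixth; each chord root moves by that interval while the quality stays the same.
C6: root C down a major sixth → Eb, giving Eb6.
B6: root B down a major sixth → D, giving D6.
D#7: root D# down a major sixth → F#, giving F#7.
B#-: root B# down a major sixth → D#, giving D#-.

Eb6 D6 F#7 D#-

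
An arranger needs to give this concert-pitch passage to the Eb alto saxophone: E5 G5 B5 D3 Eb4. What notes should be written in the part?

C#6 E6 G#6 B3 C5

The Eb alto saxophone sounds a major sixth below written, so the written part must be a major sixth above concert — transpose each note up.
E5 gives C#6
G5 gives E6
B5 gives G#6
D3 gives B3
Eb4 gives C5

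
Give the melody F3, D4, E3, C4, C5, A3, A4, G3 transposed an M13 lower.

Ab1 F2 G1 Eb2 Eb3 C2 C3 Bb1

F3 to Ab1
D4 to F2
E3 to G1
C4 to Eb2
C5 to Eb3
A3 to C2
A4 to C3
G3 to Bb1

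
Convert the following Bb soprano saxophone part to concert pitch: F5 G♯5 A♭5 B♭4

Eb5 F#5 Gb5 Ab4

Written C4 on the Bb soprano saxophone sounds as Bb3, a major second lower; apply that shift to every note.
F5 becomes Eb5
G#5 becomes F#5
Ab5 becomes Gb5
Bb4 becomes Ab4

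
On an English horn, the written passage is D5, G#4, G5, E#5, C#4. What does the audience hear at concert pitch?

G4 C#4 C5 A#4 F#3

Written C4 on the English horn sounds as F3, a perfect fifth lower; apply that shift to every note.
D5 becomes G4
G#4 becomes C#4
G5 becomes C5
E#5 becomes A#4
C#4 becomes F#3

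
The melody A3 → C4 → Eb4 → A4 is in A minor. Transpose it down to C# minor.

C#3 E3 G3 C#4

A minor to C# minor down is a minor sixth, so every note moves down by that interval.
A3 becomes C#3
C4 becomes E3
Eb4 becomes G3
A4 becomes C#4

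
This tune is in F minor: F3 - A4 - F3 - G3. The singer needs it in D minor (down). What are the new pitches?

F minor to D minor down is a minor third, so every note moves down by that interval.
F3 to D3
A4 to F#4
F3 to D3
G3 to E3

D3 F#4 D3 E3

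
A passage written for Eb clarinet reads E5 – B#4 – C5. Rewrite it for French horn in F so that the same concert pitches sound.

D6 A#5 Bb5

First find concert pitch: the Eb clarinet sounds a minor third above written, so E5 B#4 C5 sounds G5 D#5 Eb5.
Then write for French horn in F: it sounds a perfect fifth below written, so the part must be a perfect fifth above concert.
G5 → D6
D#5 → A#5
Eb5 → Bb5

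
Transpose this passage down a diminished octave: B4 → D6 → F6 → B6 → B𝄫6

B4 down a diminished octave is B#3.
D6: an octave down reaches D, and 11 semitones makes it D#5.
F6: an octave down reaches F, and 11 semitones makes it F#5.
B6 down a diminished octave is B#5.
Bbb6: an octave down reaches B, and 11 semitones makes it Bb5.

B#3 D#5 F#5 B#5 Bb5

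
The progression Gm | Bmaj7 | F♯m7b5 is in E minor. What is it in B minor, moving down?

Dm F#maj7 C#m7b5

E minor down to B minor is a perfect fourth; each chord root moves by that interval while the quality stays the same.
Gm: root G down a perfect fourth → D, giving Dm.
Bmaj7: root B down a perfect fourth → F#, giving F#maj7.
F♯m7b5: root F♯ down a perfect fourth → C#, giving C#m7b5.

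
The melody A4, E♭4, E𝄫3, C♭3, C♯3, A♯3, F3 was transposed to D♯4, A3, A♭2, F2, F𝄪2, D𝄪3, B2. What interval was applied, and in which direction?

down a diminished fifth

Take the first pair: A4 → D#4. A to D spans 5 letter names, so the interval is some kind of fifth.
D#4 to A4 is 6 semitones, which makes it a diminished fifth; the second version is lower, so the direction is down.
Checking another pair — F3 → B2 — gives the same interval.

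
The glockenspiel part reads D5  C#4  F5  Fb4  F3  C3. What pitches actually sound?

Written C4 on the glockenspiel sounds as C6, a perfect fifteenth higher; apply that shift to every note.
D5 gives D7
C#4 gives C#6
F5 gives F7
Fb4 gives Fb6
F3 gives F5
C3 gives C5

D7 C#6 F7 Fb6 F5 C5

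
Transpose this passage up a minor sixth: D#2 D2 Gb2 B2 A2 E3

B2 Bb2 Ebb3 G3 F3 C4

D#2: a sixth up reaches B, and 8 semitones makes it B2.
D2 up a minor sixth is Bb2.
A minor sixth up from Gb2 gives Ebb3.
B2: a sixth up reaches G, and 8 semitones makes it G3.
A2: a sixth up reaches F, and 8 semitones makes it F3.
E3: a sixth up reaches C, and 8 semitones makes it C4.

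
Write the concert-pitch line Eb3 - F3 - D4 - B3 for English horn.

Bb3 C4 A4 F#4

Written C4 sounds as F3 on the English horn, so concert pitches are written a perfect fifth up.
Eb3 -> Bb3
F3 -> C4
D4 -> A4
B3 -> F#4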